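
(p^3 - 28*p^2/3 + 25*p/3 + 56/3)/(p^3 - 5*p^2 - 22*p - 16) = (p - 7/3)/(p + 2)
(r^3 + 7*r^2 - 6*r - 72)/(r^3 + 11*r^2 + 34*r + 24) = (r - 3)/(r + 1)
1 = 1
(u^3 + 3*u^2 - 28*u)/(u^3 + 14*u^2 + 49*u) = (u - 4)/(u + 7)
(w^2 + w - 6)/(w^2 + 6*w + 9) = (w - 2)/(w + 3)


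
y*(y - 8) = y^2 - 8*y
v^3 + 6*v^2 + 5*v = v*(v + 1)*(v + 5)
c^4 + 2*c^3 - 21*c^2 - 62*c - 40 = (c - 5)*(c + 1)*(c + 2)*(c + 4)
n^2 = n^2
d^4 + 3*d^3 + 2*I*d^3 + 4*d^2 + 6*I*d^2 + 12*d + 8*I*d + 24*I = (d + 3)*(d - 2*I)*(d + 2*I)^2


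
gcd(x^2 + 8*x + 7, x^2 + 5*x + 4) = x + 1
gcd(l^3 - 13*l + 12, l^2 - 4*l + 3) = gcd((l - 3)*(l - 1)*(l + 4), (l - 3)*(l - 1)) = l^2 - 4*l + 3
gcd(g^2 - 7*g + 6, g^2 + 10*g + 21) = 1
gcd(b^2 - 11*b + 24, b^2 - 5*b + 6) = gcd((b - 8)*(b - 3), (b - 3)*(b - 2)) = b - 3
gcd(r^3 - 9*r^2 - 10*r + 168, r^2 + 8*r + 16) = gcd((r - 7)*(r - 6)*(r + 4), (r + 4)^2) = r + 4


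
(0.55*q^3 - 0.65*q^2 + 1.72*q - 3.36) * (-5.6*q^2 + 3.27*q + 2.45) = -3.08*q^5 + 5.4385*q^4 - 10.41*q^3 + 22.8479*q^2 - 6.7732*q - 8.232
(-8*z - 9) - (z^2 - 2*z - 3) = -z^2 - 6*z - 6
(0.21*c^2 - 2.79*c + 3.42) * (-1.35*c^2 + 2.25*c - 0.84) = -0.2835*c^4 + 4.239*c^3 - 11.0709*c^2 + 10.0386*c - 2.8728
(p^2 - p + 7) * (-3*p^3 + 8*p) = -3*p^5 + 3*p^4 - 13*p^3 - 8*p^2 + 56*p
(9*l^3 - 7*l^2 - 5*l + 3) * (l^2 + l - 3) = 9*l^5 + 2*l^4 - 39*l^3 + 19*l^2 + 18*l - 9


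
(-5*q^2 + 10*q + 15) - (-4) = -5*q^2 + 10*q + 19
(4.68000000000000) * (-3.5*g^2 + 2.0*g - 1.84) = -16.38*g^2 + 9.36*g - 8.6112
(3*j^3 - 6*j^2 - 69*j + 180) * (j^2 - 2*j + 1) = 3*j^5 - 12*j^4 - 54*j^3 + 312*j^2 - 429*j + 180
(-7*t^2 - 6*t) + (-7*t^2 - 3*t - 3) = -14*t^2 - 9*t - 3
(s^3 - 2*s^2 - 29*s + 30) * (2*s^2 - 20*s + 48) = 2*s^5 - 24*s^4 + 30*s^3 + 544*s^2 - 1992*s + 1440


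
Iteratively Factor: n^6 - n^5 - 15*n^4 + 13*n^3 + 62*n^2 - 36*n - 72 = (n + 2)*(n^5 - 3*n^4 - 9*n^3 + 31*n^2 - 36) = (n + 1)*(n + 2)*(n^4 - 4*n^3 - 5*n^2 + 36*n - 36) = (n - 3)*(n + 1)*(n + 2)*(n^3 - n^2 - 8*n + 12) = (n - 3)*(n - 2)*(n + 1)*(n + 2)*(n^2 + n - 6) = (n - 3)*(n - 2)*(n + 1)*(n + 2)*(n + 3)*(n - 2)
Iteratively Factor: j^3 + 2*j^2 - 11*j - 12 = (j - 3)*(j^2 + 5*j + 4) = (j - 3)*(j + 4)*(j + 1)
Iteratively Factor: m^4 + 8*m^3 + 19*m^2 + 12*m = (m + 3)*(m^3 + 5*m^2 + 4*m) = m*(m + 3)*(m^2 + 5*m + 4) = m*(m + 3)*(m + 4)*(m + 1)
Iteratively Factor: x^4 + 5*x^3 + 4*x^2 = (x + 1)*(x^3 + 4*x^2) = x*(x + 1)*(x^2 + 4*x) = x*(x + 1)*(x + 4)*(x)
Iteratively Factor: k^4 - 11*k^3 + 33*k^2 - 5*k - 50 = (k + 1)*(k^3 - 12*k^2 + 45*k - 50) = (k - 2)*(k + 1)*(k^2 - 10*k + 25) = (k - 5)*(k - 2)*(k + 1)*(k - 5)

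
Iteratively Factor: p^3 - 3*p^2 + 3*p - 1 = (p - 1)*(p^2 - 2*p + 1) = (p - 1)^2*(p - 1)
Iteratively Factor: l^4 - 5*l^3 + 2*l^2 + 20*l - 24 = (l + 2)*(l^3 - 7*l^2 + 16*l - 12) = (l - 2)*(l + 2)*(l^2 - 5*l + 6) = (l - 3)*(l - 2)*(l + 2)*(l - 2)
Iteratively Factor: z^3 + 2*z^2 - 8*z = (z + 4)*(z^2 - 2*z) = (z - 2)*(z + 4)*(z)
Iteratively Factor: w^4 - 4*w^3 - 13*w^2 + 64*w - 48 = (w + 4)*(w^3 - 8*w^2 + 19*w - 12) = (w - 1)*(w + 4)*(w^2 - 7*w + 12) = (w - 4)*(w - 1)*(w + 4)*(w - 3)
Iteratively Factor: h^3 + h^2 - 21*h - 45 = (h + 3)*(h^2 - 2*h - 15) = (h + 3)^2*(h - 5)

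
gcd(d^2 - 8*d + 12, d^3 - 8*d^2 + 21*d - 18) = d - 2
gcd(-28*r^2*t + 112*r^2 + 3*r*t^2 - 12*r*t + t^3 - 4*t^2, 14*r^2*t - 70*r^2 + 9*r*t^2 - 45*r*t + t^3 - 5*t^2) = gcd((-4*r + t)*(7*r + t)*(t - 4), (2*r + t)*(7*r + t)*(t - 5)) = 7*r + t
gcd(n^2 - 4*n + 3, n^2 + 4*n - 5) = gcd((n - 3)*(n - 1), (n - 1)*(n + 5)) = n - 1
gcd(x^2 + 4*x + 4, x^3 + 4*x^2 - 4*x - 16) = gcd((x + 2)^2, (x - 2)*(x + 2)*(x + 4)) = x + 2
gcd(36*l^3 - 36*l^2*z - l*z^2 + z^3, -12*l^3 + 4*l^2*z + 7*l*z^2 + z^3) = -6*l^2 + 5*l*z + z^2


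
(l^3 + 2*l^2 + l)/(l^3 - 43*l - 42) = l*(l + 1)/(l^2 - l - 42)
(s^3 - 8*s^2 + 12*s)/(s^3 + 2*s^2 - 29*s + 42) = s*(s - 6)/(s^2 + 4*s - 21)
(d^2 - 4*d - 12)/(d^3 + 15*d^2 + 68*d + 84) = (d - 6)/(d^2 + 13*d + 42)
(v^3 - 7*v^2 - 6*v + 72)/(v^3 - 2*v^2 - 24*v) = (v^2 - v - 12)/(v*(v + 4))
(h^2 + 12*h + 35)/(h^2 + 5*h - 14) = (h + 5)/(h - 2)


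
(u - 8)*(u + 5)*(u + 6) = u^3 + 3*u^2 - 58*u - 240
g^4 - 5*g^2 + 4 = (g - 2)*(g - 1)*(g + 1)*(g + 2)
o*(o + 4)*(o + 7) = o^3 + 11*o^2 + 28*o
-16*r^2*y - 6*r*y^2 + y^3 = y*(-8*r + y)*(2*r + y)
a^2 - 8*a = a*(a - 8)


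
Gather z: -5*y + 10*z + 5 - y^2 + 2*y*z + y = -y^2 - 4*y + z*(2*y + 10) + 5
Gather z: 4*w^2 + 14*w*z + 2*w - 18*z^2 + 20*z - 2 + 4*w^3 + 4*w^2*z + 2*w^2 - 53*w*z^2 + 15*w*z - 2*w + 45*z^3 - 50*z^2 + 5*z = 4*w^3 + 6*w^2 + 45*z^3 + z^2*(-53*w - 68) + z*(4*w^2 + 29*w + 25) - 2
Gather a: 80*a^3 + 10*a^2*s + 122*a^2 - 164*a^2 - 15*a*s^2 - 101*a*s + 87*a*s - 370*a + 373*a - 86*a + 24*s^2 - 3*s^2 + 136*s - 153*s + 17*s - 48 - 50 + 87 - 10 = 80*a^3 + a^2*(10*s - 42) + a*(-15*s^2 - 14*s - 83) + 21*s^2 - 21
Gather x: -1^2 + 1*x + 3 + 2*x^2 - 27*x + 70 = 2*x^2 - 26*x + 72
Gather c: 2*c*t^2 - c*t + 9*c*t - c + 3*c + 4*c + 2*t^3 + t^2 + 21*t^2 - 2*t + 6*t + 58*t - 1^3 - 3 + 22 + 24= c*(2*t^2 + 8*t + 6) + 2*t^3 + 22*t^2 + 62*t + 42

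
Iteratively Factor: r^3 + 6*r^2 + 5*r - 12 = (r + 3)*(r^2 + 3*r - 4) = (r - 1)*(r + 3)*(r + 4)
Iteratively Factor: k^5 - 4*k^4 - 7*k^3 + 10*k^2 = (k + 2)*(k^4 - 6*k^3 + 5*k^2) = (k - 5)*(k + 2)*(k^3 - k^2) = k*(k - 5)*(k + 2)*(k^2 - k) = k*(k - 5)*(k - 1)*(k + 2)*(k)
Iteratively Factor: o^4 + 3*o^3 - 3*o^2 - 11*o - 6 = (o + 1)*(o^3 + 2*o^2 - 5*o - 6) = (o + 1)*(o + 3)*(o^2 - o - 2) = (o + 1)^2*(o + 3)*(o - 2)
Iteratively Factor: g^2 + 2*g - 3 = (g - 1)*(g + 3)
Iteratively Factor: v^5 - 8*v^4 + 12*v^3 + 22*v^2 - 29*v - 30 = (v - 2)*(v^4 - 6*v^3 + 22*v + 15) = (v - 3)*(v - 2)*(v^3 - 3*v^2 - 9*v - 5) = (v - 5)*(v - 3)*(v - 2)*(v^2 + 2*v + 1) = (v - 5)*(v - 3)*(v - 2)*(v + 1)*(v + 1)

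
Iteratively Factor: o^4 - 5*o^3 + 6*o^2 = (o)*(o^3 - 5*o^2 + 6*o) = o^2*(o^2 - 5*o + 6) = o^2*(o - 3)*(o - 2)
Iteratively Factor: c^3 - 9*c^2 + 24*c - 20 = (c - 2)*(c^2 - 7*c + 10) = (c - 2)^2*(c - 5)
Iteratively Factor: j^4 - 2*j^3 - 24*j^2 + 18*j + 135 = (j - 5)*(j^3 + 3*j^2 - 9*j - 27) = (j - 5)*(j + 3)*(j^2 - 9) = (j - 5)*(j - 3)*(j + 3)*(j + 3)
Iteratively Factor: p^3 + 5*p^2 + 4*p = (p)*(p^2 + 5*p + 4) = p*(p + 1)*(p + 4)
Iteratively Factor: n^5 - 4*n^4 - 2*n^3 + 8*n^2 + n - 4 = (n - 1)*(n^4 - 3*n^3 - 5*n^2 + 3*n + 4) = (n - 1)*(n + 1)*(n^3 - 4*n^2 - n + 4) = (n - 4)*(n - 1)*(n + 1)*(n^2 - 1) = (n - 4)*(n - 1)*(n + 1)^2*(n - 1)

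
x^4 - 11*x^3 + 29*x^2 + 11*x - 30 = (x - 6)*(x - 5)*(x - 1)*(x + 1)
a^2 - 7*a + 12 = (a - 4)*(a - 3)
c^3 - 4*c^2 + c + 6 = (c - 3)*(c - 2)*(c + 1)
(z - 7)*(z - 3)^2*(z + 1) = z^4 - 12*z^3 + 38*z^2 - 12*z - 63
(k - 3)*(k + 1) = k^2 - 2*k - 3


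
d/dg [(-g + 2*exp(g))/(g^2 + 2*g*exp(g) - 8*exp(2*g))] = (4*exp(g) + 1)/(g^2 + 8*g*exp(g) + 16*exp(2*g))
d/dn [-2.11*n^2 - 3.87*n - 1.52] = -4.22*n - 3.87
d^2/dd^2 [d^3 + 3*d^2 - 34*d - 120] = 6*d + 6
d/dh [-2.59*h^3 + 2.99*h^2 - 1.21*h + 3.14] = -7.77*h^2 + 5.98*h - 1.21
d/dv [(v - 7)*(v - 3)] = 2*v - 10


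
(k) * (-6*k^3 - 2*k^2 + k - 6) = -6*k^4 - 2*k^3 + k^2 - 6*k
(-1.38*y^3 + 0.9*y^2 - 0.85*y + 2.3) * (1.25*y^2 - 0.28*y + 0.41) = -1.725*y^5 + 1.5114*y^4 - 1.8803*y^3 + 3.482*y^2 - 0.9925*y + 0.943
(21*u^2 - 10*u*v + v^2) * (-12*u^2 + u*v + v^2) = -252*u^4 + 141*u^3*v - u^2*v^2 - 9*u*v^3 + v^4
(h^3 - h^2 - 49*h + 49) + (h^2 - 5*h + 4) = h^3 - 54*h + 53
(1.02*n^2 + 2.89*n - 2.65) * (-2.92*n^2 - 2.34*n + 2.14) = -2.9784*n^4 - 10.8256*n^3 + 3.1582*n^2 + 12.3856*n - 5.671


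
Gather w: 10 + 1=11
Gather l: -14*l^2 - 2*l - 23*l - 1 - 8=-14*l^2 - 25*l - 9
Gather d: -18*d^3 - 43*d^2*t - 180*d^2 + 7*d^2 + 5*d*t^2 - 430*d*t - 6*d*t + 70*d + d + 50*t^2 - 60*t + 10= -18*d^3 + d^2*(-43*t - 173) + d*(5*t^2 - 436*t + 71) + 50*t^2 - 60*t + 10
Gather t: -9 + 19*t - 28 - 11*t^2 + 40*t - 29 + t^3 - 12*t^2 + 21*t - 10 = t^3 - 23*t^2 + 80*t - 76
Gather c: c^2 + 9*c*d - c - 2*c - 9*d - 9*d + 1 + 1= c^2 + c*(9*d - 3) - 18*d + 2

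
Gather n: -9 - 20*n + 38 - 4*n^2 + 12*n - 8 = -4*n^2 - 8*n + 21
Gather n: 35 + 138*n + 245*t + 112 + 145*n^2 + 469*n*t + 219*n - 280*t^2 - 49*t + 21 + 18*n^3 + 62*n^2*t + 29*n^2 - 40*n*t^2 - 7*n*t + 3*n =18*n^3 + n^2*(62*t + 174) + n*(-40*t^2 + 462*t + 360) - 280*t^2 + 196*t + 168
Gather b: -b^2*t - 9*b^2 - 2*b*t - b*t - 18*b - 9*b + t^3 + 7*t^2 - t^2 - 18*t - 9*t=b^2*(-t - 9) + b*(-3*t - 27) + t^3 + 6*t^2 - 27*t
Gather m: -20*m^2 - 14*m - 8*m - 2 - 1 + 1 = -20*m^2 - 22*m - 2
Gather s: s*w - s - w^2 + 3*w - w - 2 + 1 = s*(w - 1) - w^2 + 2*w - 1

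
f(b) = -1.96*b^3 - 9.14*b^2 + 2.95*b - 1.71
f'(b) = -5.88*b^2 - 18.28*b + 2.95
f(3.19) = -148.93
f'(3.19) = -115.20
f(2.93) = -120.83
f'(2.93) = -101.09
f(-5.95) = 70.02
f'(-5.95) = -96.45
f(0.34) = -1.84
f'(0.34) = -3.94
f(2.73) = -101.65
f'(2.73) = -90.78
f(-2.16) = -30.97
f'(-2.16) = 15.00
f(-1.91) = -27.03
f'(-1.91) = 16.41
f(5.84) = -686.59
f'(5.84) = -304.35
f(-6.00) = 74.91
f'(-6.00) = -99.05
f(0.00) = -1.71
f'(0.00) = 2.95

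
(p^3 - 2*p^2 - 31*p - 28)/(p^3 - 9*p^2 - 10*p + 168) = (p + 1)/(p - 6)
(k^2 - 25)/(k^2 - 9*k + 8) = (k^2 - 25)/(k^2 - 9*k + 8)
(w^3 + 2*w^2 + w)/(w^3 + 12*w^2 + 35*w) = (w^2 + 2*w + 1)/(w^2 + 12*w + 35)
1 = 1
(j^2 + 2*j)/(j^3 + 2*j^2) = 1/j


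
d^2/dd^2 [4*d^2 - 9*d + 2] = 8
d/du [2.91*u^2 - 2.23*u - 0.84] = 5.82*u - 2.23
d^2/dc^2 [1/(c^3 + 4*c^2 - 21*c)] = 2*(-c*(3*c + 4)*(c^2 + 4*c - 21) + (3*c^2 + 8*c - 21)^2)/(c^3*(c^2 + 4*c - 21)^3)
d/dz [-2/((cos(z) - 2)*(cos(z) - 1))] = 2*(3 - 2*cos(z))*sin(z)/((cos(z) - 2)^2*(cos(z) - 1)^2)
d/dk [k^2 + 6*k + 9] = 2*k + 6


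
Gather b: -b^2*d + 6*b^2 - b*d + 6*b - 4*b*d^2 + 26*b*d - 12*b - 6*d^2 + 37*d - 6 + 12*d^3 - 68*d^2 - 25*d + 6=b^2*(6 - d) + b*(-4*d^2 + 25*d - 6) + 12*d^3 - 74*d^2 + 12*d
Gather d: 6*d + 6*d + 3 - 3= 12*d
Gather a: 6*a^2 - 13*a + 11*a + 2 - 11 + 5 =6*a^2 - 2*a - 4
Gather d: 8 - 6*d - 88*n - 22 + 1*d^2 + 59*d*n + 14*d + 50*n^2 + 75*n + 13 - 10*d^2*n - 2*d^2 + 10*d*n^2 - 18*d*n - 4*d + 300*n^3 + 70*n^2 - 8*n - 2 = d^2*(-10*n - 1) + d*(10*n^2 + 41*n + 4) + 300*n^3 + 120*n^2 - 21*n - 3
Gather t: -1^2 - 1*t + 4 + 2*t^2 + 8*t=2*t^2 + 7*t + 3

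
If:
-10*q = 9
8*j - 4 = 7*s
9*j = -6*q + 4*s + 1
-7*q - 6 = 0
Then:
No Solution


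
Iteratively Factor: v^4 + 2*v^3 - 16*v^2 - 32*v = (v - 4)*(v^3 + 6*v^2 + 8*v) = (v - 4)*(v + 4)*(v^2 + 2*v) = v*(v - 4)*(v + 4)*(v + 2)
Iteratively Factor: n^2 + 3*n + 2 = (n + 2)*(n + 1)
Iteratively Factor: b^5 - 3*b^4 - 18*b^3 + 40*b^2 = (b + 4)*(b^4 - 7*b^3 + 10*b^2) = b*(b + 4)*(b^3 - 7*b^2 + 10*b) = b*(b - 5)*(b + 4)*(b^2 - 2*b) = b^2*(b - 5)*(b + 4)*(b - 2)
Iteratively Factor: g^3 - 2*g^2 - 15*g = (g)*(g^2 - 2*g - 15) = g*(g + 3)*(g - 5)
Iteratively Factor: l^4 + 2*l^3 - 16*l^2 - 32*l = (l + 2)*(l^3 - 16*l) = (l - 4)*(l + 2)*(l^2 + 4*l) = l*(l - 4)*(l + 2)*(l + 4)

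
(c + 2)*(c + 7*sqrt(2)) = c^2 + 2*c + 7*sqrt(2)*c + 14*sqrt(2)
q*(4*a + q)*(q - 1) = 4*a*q^2 - 4*a*q + q^3 - q^2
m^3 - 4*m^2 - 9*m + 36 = (m - 4)*(m - 3)*(m + 3)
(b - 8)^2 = b^2 - 16*b + 64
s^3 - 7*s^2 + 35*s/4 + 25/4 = (s - 5)*(s - 5/2)*(s + 1/2)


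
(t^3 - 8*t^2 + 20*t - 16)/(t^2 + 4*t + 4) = (t^3 - 8*t^2 + 20*t - 16)/(t^2 + 4*t + 4)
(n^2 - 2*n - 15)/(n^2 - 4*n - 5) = (n + 3)/(n + 1)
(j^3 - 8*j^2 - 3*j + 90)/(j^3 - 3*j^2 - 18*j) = (j - 5)/j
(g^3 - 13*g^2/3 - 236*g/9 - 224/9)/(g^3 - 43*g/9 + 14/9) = (3*g^2 - 20*g - 32)/(3*g^2 - 7*g + 2)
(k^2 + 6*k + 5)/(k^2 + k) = (k + 5)/k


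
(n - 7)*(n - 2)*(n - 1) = n^3 - 10*n^2 + 23*n - 14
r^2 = r^2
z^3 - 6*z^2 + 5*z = z*(z - 5)*(z - 1)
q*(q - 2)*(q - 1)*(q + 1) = q^4 - 2*q^3 - q^2 + 2*q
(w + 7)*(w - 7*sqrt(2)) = w^2 - 7*sqrt(2)*w + 7*w - 49*sqrt(2)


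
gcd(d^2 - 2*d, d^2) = d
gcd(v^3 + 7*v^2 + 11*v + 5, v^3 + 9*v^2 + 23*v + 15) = v^2 + 6*v + 5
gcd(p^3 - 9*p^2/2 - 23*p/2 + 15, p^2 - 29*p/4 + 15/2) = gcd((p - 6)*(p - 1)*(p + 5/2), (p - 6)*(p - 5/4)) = p - 6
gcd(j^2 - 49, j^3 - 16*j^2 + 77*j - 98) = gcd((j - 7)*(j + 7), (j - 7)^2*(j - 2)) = j - 7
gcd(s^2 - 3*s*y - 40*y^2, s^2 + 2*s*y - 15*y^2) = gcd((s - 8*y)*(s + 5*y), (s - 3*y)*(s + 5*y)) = s + 5*y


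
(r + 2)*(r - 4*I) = r^2 + 2*r - 4*I*r - 8*I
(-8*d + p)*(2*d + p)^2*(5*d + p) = -160*d^4 - 172*d^3*p - 48*d^2*p^2 + d*p^3 + p^4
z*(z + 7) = z^2 + 7*z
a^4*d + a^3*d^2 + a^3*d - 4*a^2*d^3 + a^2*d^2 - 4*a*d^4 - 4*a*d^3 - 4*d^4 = (a - 2*d)*(a + d)*(a + 2*d)*(a*d + d)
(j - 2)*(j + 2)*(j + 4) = j^3 + 4*j^2 - 4*j - 16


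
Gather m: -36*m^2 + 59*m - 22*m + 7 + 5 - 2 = -36*m^2 + 37*m + 10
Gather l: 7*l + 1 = 7*l + 1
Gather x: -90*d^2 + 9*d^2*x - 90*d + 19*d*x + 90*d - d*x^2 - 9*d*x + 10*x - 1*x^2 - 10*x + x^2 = -90*d^2 - d*x^2 + x*(9*d^2 + 10*d)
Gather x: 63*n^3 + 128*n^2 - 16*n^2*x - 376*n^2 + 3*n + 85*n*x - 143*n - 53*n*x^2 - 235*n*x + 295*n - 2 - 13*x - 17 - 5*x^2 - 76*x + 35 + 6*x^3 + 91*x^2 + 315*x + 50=63*n^3 - 248*n^2 + 155*n + 6*x^3 + x^2*(86 - 53*n) + x*(-16*n^2 - 150*n + 226) + 66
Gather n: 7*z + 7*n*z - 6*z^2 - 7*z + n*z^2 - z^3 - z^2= n*(z^2 + 7*z) - z^3 - 7*z^2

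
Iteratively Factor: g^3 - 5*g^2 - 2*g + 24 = (g - 4)*(g^2 - g - 6) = (g - 4)*(g + 2)*(g - 3)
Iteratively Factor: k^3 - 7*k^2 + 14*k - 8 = (k - 2)*(k^2 - 5*k + 4) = (k - 4)*(k - 2)*(k - 1)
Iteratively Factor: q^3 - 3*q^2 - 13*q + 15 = (q + 3)*(q^2 - 6*q + 5) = (q - 1)*(q + 3)*(q - 5)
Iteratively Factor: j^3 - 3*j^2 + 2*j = (j)*(j^2 - 3*j + 2) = j*(j - 2)*(j - 1)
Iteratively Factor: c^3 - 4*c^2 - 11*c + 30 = (c - 5)*(c^2 + c - 6) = (c - 5)*(c + 3)*(c - 2)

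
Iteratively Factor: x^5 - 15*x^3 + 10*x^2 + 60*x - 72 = (x - 2)*(x^4 + 2*x^3 - 11*x^2 - 12*x + 36) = (x - 2)*(x + 3)*(x^3 - x^2 - 8*x + 12) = (x - 2)*(x + 3)^2*(x^2 - 4*x + 4) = (x - 2)^2*(x + 3)^2*(x - 2)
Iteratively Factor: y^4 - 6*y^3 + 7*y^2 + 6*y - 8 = (y - 4)*(y^3 - 2*y^2 - y + 2) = (y - 4)*(y - 2)*(y^2 - 1) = (y - 4)*(y - 2)*(y + 1)*(y - 1)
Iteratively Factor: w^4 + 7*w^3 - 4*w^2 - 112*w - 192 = (w - 4)*(w^3 + 11*w^2 + 40*w + 48) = (w - 4)*(w + 4)*(w^2 + 7*w + 12) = (w - 4)*(w + 4)^2*(w + 3)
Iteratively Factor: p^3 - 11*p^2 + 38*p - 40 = (p - 4)*(p^2 - 7*p + 10) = (p - 4)*(p - 2)*(p - 5)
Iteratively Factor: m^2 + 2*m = (m)*(m + 2)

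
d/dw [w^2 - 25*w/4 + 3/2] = 2*w - 25/4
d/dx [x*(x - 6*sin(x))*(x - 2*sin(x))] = -8*x^2*cos(x) + 3*x^2 - 16*x*sin(x) + 12*x*sin(2*x) + 12*sin(x)^2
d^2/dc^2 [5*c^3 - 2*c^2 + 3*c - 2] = 30*c - 4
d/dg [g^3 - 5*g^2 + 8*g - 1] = 3*g^2 - 10*g + 8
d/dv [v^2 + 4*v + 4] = 2*v + 4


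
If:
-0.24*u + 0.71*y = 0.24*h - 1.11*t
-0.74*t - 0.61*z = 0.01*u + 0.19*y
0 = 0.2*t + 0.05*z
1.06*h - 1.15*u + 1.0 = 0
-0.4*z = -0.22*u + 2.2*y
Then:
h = -0.33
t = 0.01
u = 0.57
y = 0.06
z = -0.04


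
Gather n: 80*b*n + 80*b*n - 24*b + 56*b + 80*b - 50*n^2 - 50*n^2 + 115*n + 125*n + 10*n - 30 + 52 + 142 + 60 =112*b - 100*n^2 + n*(160*b + 250) + 224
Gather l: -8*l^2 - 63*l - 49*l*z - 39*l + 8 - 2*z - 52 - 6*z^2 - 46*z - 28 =-8*l^2 + l*(-49*z - 102) - 6*z^2 - 48*z - 72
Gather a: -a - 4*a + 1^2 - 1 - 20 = -5*a - 20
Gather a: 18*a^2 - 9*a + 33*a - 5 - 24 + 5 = 18*a^2 + 24*a - 24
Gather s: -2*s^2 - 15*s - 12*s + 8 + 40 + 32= -2*s^2 - 27*s + 80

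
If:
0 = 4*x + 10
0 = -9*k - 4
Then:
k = -4/9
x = -5/2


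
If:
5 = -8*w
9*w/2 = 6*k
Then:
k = -15/32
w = -5/8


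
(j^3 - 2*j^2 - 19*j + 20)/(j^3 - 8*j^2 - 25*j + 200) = (j^2 + 3*j - 4)/(j^2 - 3*j - 40)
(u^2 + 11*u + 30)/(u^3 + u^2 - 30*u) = (u + 5)/(u*(u - 5))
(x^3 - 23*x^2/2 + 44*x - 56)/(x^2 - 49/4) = 2*(x^2 - 8*x + 16)/(2*x + 7)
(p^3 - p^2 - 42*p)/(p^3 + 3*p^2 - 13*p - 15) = p*(p^2 - p - 42)/(p^3 + 3*p^2 - 13*p - 15)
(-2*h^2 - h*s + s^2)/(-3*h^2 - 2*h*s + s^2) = (-2*h + s)/(-3*h + s)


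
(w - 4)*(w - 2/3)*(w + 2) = w^3 - 8*w^2/3 - 20*w/3 + 16/3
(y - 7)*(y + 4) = y^2 - 3*y - 28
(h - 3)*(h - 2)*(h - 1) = h^3 - 6*h^2 + 11*h - 6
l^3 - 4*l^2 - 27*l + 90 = (l - 6)*(l - 3)*(l + 5)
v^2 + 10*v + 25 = (v + 5)^2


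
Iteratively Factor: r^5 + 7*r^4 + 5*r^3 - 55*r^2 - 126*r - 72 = (r + 4)*(r^4 + 3*r^3 - 7*r^2 - 27*r - 18) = (r - 3)*(r + 4)*(r^3 + 6*r^2 + 11*r + 6) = (r - 3)*(r + 1)*(r + 4)*(r^2 + 5*r + 6) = (r - 3)*(r + 1)*(r + 2)*(r + 4)*(r + 3)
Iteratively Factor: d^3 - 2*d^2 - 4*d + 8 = (d - 2)*(d^2 - 4) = (d - 2)*(d + 2)*(d - 2)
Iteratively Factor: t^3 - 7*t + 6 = (t - 2)*(t^2 + 2*t - 3) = (t - 2)*(t - 1)*(t + 3)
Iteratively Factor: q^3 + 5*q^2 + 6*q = (q + 2)*(q^2 + 3*q) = q*(q + 2)*(q + 3)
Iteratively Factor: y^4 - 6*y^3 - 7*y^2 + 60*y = (y - 4)*(y^3 - 2*y^2 - 15*y) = y*(y - 4)*(y^2 - 2*y - 15) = y*(y - 4)*(y + 3)*(y - 5)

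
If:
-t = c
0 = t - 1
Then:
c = -1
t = 1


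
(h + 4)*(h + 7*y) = h^2 + 7*h*y + 4*h + 28*y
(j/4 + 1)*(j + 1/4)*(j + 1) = j^3/4 + 21*j^2/16 + 21*j/16 + 1/4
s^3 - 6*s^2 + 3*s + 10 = (s - 5)*(s - 2)*(s + 1)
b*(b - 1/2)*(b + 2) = b^3 + 3*b^2/2 - b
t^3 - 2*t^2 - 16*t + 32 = (t - 4)*(t - 2)*(t + 4)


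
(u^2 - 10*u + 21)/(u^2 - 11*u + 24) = (u - 7)/(u - 8)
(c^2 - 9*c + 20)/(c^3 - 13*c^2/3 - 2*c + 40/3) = 3*(c - 5)/(3*c^2 - c - 10)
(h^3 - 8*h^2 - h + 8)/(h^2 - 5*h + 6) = (h^3 - 8*h^2 - h + 8)/(h^2 - 5*h + 6)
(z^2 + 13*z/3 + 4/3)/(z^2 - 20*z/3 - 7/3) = (z + 4)/(z - 7)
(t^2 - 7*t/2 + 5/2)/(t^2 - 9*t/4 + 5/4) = 2*(2*t - 5)/(4*t - 5)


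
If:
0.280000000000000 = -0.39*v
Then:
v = -0.72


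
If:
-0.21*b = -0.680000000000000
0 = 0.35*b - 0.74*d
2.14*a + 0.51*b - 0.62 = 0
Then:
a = -0.48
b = 3.24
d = 1.53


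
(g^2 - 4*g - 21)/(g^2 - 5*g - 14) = (g + 3)/(g + 2)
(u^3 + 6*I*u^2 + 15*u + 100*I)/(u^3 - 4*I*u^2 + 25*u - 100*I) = (u + 5*I)/(u - 5*I)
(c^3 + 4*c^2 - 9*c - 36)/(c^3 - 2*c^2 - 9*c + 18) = (c + 4)/(c - 2)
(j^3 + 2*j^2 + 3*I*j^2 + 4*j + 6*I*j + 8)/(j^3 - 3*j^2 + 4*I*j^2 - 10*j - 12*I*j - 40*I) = (j - I)/(j - 5)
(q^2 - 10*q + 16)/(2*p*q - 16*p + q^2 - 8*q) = (q - 2)/(2*p + q)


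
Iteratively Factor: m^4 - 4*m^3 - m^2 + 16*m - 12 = (m - 2)*(m^3 - 2*m^2 - 5*m + 6) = (m - 2)*(m - 1)*(m^2 - m - 6) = (m - 3)*(m - 2)*(m - 1)*(m + 2)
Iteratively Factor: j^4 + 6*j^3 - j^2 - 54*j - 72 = (j + 4)*(j^3 + 2*j^2 - 9*j - 18) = (j + 2)*(j + 4)*(j^2 - 9) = (j - 3)*(j + 2)*(j + 4)*(j + 3)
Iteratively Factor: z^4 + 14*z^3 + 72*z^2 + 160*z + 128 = (z + 4)*(z^3 + 10*z^2 + 32*z + 32) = (z + 2)*(z + 4)*(z^2 + 8*z + 16) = (z + 2)*(z + 4)^2*(z + 4)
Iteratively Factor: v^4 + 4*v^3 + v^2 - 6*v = (v + 2)*(v^3 + 2*v^2 - 3*v) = v*(v + 2)*(v^2 + 2*v - 3) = v*(v - 1)*(v + 2)*(v + 3)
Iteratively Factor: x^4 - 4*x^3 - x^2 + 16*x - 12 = (x - 3)*(x^3 - x^2 - 4*x + 4) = (x - 3)*(x - 1)*(x^2 - 4) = (x - 3)*(x - 2)*(x - 1)*(x + 2)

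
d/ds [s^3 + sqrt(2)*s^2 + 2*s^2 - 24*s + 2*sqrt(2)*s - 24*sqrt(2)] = 3*s^2 + 2*sqrt(2)*s + 4*s - 24 + 2*sqrt(2)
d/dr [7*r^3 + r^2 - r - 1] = 21*r^2 + 2*r - 1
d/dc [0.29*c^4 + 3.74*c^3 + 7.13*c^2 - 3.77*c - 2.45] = 1.16*c^3 + 11.22*c^2 + 14.26*c - 3.77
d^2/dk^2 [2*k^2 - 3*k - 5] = 4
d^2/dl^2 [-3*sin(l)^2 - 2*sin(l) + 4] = 2*sin(l) - 6*cos(2*l)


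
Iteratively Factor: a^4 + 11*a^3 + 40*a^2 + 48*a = (a + 4)*(a^3 + 7*a^2 + 12*a) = (a + 3)*(a + 4)*(a^2 + 4*a) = a*(a + 3)*(a + 4)*(a + 4)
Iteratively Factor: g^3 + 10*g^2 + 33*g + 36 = (g + 3)*(g^2 + 7*g + 12) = (g + 3)^2*(g + 4)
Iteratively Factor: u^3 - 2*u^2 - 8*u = (u)*(u^2 - 2*u - 8) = u*(u + 2)*(u - 4)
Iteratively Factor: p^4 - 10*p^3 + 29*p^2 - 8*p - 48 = (p - 3)*(p^3 - 7*p^2 + 8*p + 16) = (p - 4)*(p - 3)*(p^2 - 3*p - 4) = (p - 4)*(p - 3)*(p + 1)*(p - 4)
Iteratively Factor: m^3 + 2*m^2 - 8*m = (m + 4)*(m^2 - 2*m) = (m - 2)*(m + 4)*(m)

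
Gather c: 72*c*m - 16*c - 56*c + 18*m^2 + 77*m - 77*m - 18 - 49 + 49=c*(72*m - 72) + 18*m^2 - 18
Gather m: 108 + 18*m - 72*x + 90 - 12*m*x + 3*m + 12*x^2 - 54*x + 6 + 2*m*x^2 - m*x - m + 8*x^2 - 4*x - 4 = m*(2*x^2 - 13*x + 20) + 20*x^2 - 130*x + 200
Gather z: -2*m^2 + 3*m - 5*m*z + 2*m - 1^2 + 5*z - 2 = -2*m^2 + 5*m + z*(5 - 5*m) - 3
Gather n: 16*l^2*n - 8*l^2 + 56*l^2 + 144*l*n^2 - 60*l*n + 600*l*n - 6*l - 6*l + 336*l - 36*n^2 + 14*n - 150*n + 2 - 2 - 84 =48*l^2 + 324*l + n^2*(144*l - 36) + n*(16*l^2 + 540*l - 136) - 84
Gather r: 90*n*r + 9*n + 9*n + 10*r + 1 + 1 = 18*n + r*(90*n + 10) + 2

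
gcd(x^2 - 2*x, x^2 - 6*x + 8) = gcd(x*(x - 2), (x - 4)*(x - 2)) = x - 2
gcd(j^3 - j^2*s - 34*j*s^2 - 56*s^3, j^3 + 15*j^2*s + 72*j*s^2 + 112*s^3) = j + 4*s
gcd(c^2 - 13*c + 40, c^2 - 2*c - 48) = c - 8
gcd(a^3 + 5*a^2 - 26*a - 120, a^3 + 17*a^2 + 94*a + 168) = a^2 + 10*a + 24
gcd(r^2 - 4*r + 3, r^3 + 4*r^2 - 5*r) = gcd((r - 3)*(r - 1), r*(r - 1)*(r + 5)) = r - 1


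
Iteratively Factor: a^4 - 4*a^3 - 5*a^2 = (a - 5)*(a^3 + a^2) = a*(a - 5)*(a^2 + a) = a^2*(a - 5)*(a + 1)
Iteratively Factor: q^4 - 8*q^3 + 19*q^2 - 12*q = (q)*(q^3 - 8*q^2 + 19*q - 12) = q*(q - 4)*(q^2 - 4*q + 3) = q*(q - 4)*(q - 1)*(q - 3)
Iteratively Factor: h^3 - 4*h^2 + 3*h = (h - 1)*(h^2 - 3*h) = h*(h - 1)*(h - 3)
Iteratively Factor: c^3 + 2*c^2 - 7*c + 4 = (c - 1)*(c^2 + 3*c - 4) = (c - 1)^2*(c + 4)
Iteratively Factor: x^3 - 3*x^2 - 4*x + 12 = (x - 3)*(x^2 - 4) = (x - 3)*(x + 2)*(x - 2)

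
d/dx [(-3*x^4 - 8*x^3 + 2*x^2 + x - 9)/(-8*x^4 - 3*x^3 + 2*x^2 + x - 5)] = (-55*x^6 + 20*x^5 + 5*x^4 - 238*x^3 + 39*x^2 + 16*x + 4)/(64*x^8 + 48*x^7 - 23*x^6 - 28*x^5 + 78*x^4 + 34*x^3 - 19*x^2 - 10*x + 25)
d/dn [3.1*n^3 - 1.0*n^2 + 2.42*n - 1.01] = 9.3*n^2 - 2.0*n + 2.42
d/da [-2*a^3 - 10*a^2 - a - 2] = -6*a^2 - 20*a - 1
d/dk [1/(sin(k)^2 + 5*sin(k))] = -(2*sin(k) + 5)*cos(k)/((sin(k) + 5)^2*sin(k)^2)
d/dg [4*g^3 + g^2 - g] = 12*g^2 + 2*g - 1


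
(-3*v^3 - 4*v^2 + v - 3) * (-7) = 21*v^3 + 28*v^2 - 7*v + 21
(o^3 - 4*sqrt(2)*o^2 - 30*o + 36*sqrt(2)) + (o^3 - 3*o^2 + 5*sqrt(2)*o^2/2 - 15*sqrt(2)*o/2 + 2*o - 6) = 2*o^3 - 3*o^2 - 3*sqrt(2)*o^2/2 - 28*o - 15*sqrt(2)*o/2 - 6 + 36*sqrt(2)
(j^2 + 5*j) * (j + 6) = j^3 + 11*j^2 + 30*j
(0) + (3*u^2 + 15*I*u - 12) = 3*u^2 + 15*I*u - 12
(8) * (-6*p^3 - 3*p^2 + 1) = -48*p^3 - 24*p^2 + 8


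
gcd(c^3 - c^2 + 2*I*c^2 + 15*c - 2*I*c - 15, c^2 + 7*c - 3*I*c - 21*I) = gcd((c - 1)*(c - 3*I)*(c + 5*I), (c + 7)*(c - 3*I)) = c - 3*I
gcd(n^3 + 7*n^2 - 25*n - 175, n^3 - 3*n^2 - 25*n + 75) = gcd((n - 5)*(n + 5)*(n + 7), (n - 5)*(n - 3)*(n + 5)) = n^2 - 25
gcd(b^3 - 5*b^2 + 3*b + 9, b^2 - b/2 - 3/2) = b + 1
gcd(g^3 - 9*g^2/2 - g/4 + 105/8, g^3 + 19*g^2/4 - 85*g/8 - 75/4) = g - 5/2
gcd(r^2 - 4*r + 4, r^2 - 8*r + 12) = r - 2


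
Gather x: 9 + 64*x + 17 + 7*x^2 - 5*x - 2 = 7*x^2 + 59*x + 24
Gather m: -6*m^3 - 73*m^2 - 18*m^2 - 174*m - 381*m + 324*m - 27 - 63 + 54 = -6*m^3 - 91*m^2 - 231*m - 36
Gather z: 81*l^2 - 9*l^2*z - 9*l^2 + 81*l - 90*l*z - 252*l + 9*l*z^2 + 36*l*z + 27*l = 72*l^2 + 9*l*z^2 - 144*l + z*(-9*l^2 - 54*l)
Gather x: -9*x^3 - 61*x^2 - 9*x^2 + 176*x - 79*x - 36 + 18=-9*x^3 - 70*x^2 + 97*x - 18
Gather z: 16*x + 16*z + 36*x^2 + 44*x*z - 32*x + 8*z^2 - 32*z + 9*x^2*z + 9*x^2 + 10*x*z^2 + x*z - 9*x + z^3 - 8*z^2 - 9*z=45*x^2 + 10*x*z^2 - 25*x + z^3 + z*(9*x^2 + 45*x - 25)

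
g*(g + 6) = g^2 + 6*g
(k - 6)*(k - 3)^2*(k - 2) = k^4 - 14*k^3 + 69*k^2 - 144*k + 108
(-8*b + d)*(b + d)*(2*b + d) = -16*b^3 - 22*b^2*d - 5*b*d^2 + d^3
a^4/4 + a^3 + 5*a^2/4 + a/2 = a*(a/2 + 1/2)*(a/2 + 1)*(a + 1)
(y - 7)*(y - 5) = y^2 - 12*y + 35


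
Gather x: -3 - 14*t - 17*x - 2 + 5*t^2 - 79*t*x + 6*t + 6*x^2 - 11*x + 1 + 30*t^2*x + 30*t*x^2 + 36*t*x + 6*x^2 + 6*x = 5*t^2 - 8*t + x^2*(30*t + 12) + x*(30*t^2 - 43*t - 22) - 4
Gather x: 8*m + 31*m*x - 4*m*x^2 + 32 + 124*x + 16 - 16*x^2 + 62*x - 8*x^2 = 8*m + x^2*(-4*m - 24) + x*(31*m + 186) + 48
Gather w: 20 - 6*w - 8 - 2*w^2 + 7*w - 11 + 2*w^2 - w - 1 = 0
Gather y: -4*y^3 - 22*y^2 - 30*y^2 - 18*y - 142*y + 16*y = -4*y^3 - 52*y^2 - 144*y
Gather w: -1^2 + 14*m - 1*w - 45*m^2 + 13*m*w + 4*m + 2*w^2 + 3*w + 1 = -45*m^2 + 18*m + 2*w^2 + w*(13*m + 2)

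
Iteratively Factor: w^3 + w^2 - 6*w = (w + 3)*(w^2 - 2*w) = w*(w + 3)*(w - 2)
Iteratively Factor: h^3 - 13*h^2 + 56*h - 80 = (h - 4)*(h^2 - 9*h + 20) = (h - 5)*(h - 4)*(h - 4)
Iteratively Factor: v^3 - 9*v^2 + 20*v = (v - 5)*(v^2 - 4*v) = (v - 5)*(v - 4)*(v)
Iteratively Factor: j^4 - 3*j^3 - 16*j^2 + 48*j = (j)*(j^3 - 3*j^2 - 16*j + 48) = j*(j - 3)*(j^2 - 16) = j*(j - 3)*(j + 4)*(j - 4)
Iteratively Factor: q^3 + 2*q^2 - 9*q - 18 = (q + 2)*(q^2 - 9) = (q - 3)*(q + 2)*(q + 3)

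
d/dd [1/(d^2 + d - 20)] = (-2*d - 1)/(d^2 + d - 20)^2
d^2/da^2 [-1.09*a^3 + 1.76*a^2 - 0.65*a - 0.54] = 3.52 - 6.54*a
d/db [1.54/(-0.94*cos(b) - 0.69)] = -1.4476*sin(b)/(0.94*cos(b) + 0.69)^2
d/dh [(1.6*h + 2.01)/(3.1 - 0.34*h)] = (1.918756*h - 17.49454)/(0.34*h - 3.1)^3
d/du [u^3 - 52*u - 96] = 3*u^2 - 52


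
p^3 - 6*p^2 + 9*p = p*(p - 3)^2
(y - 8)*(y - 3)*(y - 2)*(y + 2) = y^4 - 11*y^3 + 20*y^2 + 44*y - 96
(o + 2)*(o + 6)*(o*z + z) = o^3*z + 9*o^2*z + 20*o*z + 12*z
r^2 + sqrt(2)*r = r*(r + sqrt(2))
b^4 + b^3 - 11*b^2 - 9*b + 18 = (b - 3)*(b - 1)*(b + 2)*(b + 3)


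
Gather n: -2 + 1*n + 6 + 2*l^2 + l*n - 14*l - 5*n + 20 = 2*l^2 - 14*l + n*(l - 4) + 24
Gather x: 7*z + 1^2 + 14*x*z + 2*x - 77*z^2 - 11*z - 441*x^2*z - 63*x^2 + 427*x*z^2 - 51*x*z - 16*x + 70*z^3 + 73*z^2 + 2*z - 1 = x^2*(-441*z - 63) + x*(427*z^2 - 37*z - 14) + 70*z^3 - 4*z^2 - 2*z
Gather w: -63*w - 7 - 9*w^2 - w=-9*w^2 - 64*w - 7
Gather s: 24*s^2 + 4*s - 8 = 24*s^2 + 4*s - 8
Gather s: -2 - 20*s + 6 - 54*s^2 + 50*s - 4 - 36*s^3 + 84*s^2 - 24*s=-36*s^3 + 30*s^2 + 6*s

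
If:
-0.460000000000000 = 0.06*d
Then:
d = -7.67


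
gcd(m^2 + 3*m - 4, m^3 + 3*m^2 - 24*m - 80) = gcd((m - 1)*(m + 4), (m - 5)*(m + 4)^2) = m + 4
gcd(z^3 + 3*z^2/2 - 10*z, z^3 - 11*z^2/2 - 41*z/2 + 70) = z^2 + 3*z/2 - 10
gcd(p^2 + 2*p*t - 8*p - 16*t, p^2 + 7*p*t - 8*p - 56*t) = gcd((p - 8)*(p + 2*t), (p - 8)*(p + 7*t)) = p - 8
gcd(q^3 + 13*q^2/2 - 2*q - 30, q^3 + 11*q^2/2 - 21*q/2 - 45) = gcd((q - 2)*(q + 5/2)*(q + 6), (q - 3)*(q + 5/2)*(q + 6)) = q^2 + 17*q/2 + 15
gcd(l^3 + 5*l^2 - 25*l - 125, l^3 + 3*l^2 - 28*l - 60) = l - 5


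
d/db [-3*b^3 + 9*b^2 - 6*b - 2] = -9*b^2 + 18*b - 6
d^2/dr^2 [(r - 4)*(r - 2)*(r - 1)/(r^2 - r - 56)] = 16*(8*r^3 - 129*r^2 + 1473*r - 2899)/(r^6 - 3*r^5 - 165*r^4 + 335*r^3 + 9240*r^2 - 9408*r - 175616)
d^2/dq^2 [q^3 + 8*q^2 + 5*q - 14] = 6*q + 16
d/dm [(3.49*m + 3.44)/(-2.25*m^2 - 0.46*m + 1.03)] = (7.8525*m^2 + 15.48*m + 5.1771)/(5.0625*m^4 + 2.07*m^3 - 4.4234*m^2 - 0.9476*m + 1.0609)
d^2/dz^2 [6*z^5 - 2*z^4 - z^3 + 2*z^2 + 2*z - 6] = 120*z^3 - 24*z^2 - 6*z + 4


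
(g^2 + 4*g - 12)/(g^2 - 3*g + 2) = (g + 6)/(g - 1)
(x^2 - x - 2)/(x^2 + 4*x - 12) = (x + 1)/(x + 6)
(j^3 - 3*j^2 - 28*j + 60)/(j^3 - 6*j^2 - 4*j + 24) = (j + 5)/(j + 2)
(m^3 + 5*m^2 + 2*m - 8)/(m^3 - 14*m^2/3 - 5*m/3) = 3*(-m^3 - 5*m^2 - 2*m + 8)/(m*(-3*m^2 + 14*m + 5))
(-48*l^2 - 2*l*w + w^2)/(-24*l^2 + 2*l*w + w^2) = (-8*l + w)/(-4*l + w)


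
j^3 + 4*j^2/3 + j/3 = j*(j + 1/3)*(j + 1)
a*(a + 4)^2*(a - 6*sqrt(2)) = a^4 - 6*sqrt(2)*a^3 + 8*a^3 - 48*sqrt(2)*a^2 + 16*a^2 - 96*sqrt(2)*a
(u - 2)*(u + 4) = u^2 + 2*u - 8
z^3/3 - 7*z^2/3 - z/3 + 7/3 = (z/3 + 1/3)*(z - 7)*(z - 1)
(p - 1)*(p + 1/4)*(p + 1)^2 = p^4 + 5*p^3/4 - 3*p^2/4 - 5*p/4 - 1/4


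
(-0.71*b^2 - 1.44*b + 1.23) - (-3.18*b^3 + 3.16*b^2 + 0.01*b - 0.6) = 3.18*b^3 - 3.87*b^2 - 1.45*b + 1.83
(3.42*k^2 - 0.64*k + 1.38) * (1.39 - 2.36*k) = -8.0712*k^3 + 6.2642*k^2 - 4.1464*k + 1.9182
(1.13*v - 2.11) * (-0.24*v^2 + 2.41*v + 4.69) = -0.2712*v^3 + 3.2297*v^2 + 0.2146*v - 9.8959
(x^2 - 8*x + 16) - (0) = x^2 - 8*x + 16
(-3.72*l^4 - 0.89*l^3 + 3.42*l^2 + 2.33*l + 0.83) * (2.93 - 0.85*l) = 3.162*l^5 - 10.1431*l^4 - 5.5147*l^3 + 8.0401*l^2 + 6.1214*l + 2.4319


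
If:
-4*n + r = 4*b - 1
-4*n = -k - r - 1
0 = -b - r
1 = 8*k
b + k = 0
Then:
No Solution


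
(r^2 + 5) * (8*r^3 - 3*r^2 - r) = 8*r^5 - 3*r^4 + 39*r^3 - 15*r^2 - 5*r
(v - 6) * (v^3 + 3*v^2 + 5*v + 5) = v^4 - 3*v^3 - 13*v^2 - 25*v - 30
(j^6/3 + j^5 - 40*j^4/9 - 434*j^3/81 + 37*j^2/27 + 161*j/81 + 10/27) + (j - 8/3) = j^6/3 + j^5 - 40*j^4/9 - 434*j^3/81 + 37*j^2/27 + 242*j/81 - 62/27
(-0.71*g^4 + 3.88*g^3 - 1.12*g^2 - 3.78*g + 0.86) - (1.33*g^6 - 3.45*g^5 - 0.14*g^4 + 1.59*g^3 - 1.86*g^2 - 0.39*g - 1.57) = -1.33*g^6 + 3.45*g^5 - 0.57*g^4 + 2.29*g^3 + 0.74*g^2 - 3.39*g + 2.43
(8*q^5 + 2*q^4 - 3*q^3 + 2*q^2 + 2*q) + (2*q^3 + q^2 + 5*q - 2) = 8*q^5 + 2*q^4 - q^3 + 3*q^2 + 7*q - 2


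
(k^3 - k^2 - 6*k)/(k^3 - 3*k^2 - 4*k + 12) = k/(k - 2)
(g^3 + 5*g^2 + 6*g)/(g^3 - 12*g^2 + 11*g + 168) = g*(g + 2)/(g^2 - 15*g + 56)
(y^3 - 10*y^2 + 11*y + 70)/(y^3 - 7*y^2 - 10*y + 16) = (y^2 - 12*y + 35)/(y^2 - 9*y + 8)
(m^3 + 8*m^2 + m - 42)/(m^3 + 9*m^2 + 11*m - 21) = (m - 2)/(m - 1)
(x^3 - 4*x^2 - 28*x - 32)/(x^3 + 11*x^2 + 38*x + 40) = (x^2 - 6*x - 16)/(x^2 + 9*x + 20)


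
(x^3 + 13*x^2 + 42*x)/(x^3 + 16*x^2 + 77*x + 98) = x*(x + 6)/(x^2 + 9*x + 14)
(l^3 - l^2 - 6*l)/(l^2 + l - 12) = l*(l + 2)/(l + 4)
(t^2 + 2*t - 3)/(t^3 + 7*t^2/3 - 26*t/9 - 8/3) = 9*(t - 1)/(9*t^2 - 6*t - 8)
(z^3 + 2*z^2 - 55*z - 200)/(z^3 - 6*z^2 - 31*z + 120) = (z + 5)/(z - 3)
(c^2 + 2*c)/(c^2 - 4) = c/(c - 2)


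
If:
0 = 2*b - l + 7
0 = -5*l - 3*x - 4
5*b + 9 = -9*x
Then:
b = -108/25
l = -41/25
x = 7/5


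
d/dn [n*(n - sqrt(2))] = 2*n - sqrt(2)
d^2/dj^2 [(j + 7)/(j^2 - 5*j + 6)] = 2*((j + 7)*(2*j - 5)^2 - (3*j + 2)*(j^2 - 5*j + 6))/(j^2 - 5*j + 6)^3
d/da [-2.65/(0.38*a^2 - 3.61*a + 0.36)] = (2.014*a - 9.5665)/(0.38*a^2 - 3.61*a + 0.36)^2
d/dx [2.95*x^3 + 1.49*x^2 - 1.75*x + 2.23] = 8.85*x^2 + 2.98*x - 1.75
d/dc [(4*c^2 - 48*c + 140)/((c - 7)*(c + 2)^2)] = 4*(12 - c)/(c^3 + 6*c^2 + 12*c + 8)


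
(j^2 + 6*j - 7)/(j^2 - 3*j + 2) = (j + 7)/(j - 2)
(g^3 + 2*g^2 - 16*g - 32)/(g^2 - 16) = g + 2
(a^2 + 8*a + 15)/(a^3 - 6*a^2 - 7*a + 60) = (a + 5)/(a^2 - 9*a + 20)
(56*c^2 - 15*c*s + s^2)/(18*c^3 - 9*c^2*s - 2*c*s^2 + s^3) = (56*c^2 - 15*c*s + s^2)/(18*c^3 - 9*c^2*s - 2*c*s^2 + s^3)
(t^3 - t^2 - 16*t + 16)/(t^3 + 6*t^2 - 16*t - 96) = (t - 1)/(t + 6)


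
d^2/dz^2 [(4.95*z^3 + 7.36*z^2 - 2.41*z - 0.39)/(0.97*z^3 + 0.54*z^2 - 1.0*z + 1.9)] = (8.66442799999999*z^6 + 15.203586*z^5 - 78.61656*z^4 - 191.560744*z^3 - 46.851144*z^2 + 127.62918*z + 44.00148)/(0.912673*z^9 + 1.524258*z^8 - 1.974144*z^7 + 2.377794*z^6 + 8.00652*z^5 - 7.77588*z^4 + 3.3491*z^3 + 11.5482*z^2 - 10.83*z + 6.859)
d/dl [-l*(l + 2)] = -2*l - 2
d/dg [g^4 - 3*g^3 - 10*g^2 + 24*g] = 4*g^3 - 9*g^2 - 20*g + 24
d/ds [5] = 0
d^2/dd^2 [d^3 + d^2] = 6*d + 2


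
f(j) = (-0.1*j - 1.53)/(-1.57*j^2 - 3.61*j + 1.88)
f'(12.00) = -0.00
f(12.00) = 0.01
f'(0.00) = -1.62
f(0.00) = -0.81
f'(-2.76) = 471.82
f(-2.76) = 10.81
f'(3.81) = -0.02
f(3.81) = 0.06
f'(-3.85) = 0.19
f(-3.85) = 0.15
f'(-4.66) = 0.06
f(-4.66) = 0.07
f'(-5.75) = 0.02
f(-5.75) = 0.03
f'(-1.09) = -0.04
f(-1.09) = -0.36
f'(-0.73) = -0.17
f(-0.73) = -0.40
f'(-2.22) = 0.90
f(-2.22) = -0.61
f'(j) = (-0.1*j - 1.53)*(3.14*j + 3.61)/(-1.57*j^2 - 3.61*j + 1.88)^2 - 0.1/(-1.57*j^2 - 3.61*j + 1.88) = (0.157*j^2 + 0.361*j - (0.1*j + 1.53)*(3.14*j + 3.61) - 0.188)/(1.57*j^2 + 3.61*j - 1.88)^2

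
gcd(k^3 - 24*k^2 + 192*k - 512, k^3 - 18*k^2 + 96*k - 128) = k^2 - 16*k + 64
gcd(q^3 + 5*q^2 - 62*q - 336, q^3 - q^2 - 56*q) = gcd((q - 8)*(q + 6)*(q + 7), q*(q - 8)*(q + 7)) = q^2 - q - 56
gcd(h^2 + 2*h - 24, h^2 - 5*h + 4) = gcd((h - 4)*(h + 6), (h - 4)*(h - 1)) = h - 4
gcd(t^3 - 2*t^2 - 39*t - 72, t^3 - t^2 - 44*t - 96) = t^2 - 5*t - 24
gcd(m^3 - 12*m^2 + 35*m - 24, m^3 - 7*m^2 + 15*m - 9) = m^2 - 4*m + 3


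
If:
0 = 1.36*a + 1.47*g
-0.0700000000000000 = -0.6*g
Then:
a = -0.13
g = 0.12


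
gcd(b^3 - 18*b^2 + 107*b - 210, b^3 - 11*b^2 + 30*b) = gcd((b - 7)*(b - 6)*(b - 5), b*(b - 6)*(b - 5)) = b^2 - 11*b + 30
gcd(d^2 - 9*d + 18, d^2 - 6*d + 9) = d - 3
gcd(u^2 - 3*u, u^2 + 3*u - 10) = 1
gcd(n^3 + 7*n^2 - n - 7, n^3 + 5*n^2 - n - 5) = n^2 - 1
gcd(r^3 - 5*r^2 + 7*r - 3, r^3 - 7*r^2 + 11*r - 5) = r^2 - 2*r + 1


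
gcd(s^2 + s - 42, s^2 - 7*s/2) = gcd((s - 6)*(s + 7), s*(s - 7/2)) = 1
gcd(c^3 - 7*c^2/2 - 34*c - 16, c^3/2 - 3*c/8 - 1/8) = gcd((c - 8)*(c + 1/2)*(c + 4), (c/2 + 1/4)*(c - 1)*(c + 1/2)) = c + 1/2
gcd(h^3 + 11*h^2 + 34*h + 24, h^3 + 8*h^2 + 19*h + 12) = h^2 + 5*h + 4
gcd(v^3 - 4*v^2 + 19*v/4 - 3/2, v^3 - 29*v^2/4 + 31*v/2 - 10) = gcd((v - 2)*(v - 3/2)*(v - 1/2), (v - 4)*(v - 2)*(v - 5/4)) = v - 2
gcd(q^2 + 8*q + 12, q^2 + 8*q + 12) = q^2 + 8*q + 12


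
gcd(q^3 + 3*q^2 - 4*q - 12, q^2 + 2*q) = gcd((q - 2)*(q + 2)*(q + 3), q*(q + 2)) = q + 2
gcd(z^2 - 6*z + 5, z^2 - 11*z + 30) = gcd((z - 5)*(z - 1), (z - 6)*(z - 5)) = z - 5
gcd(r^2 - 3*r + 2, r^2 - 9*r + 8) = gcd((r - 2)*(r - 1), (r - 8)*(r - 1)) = r - 1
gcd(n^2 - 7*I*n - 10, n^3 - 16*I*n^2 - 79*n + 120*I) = n - 5*I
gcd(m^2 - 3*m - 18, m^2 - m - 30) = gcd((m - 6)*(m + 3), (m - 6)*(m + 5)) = m - 6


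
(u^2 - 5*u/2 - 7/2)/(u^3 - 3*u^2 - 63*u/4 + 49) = 2*(u + 1)/(2*u^2 + u - 28)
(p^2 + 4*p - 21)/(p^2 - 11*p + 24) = (p + 7)/(p - 8)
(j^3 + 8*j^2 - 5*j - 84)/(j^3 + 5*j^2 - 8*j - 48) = (j + 7)/(j + 4)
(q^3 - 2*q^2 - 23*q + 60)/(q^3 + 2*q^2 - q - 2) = (q^3 - 2*q^2 - 23*q + 60)/(q^3 + 2*q^2 - q - 2)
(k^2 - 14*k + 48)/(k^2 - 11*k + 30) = (k - 8)/(k - 5)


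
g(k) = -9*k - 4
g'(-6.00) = -9.00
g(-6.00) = 50.00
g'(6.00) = -9.00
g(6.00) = -58.00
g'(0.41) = -9.00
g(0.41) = -7.69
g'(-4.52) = -9.00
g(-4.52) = 36.68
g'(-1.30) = -9.00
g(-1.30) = 7.70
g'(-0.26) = -9.00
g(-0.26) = -1.66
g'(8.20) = -9.00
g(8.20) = -77.80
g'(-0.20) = -9.00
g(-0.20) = -2.20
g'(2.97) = -9.00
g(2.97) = -30.73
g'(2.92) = -9.00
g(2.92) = -30.28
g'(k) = -9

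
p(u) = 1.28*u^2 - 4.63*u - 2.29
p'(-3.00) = -12.31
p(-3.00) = 23.12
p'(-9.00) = -27.67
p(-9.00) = 143.06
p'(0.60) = -3.09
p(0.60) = -4.61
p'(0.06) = -4.48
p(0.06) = -2.56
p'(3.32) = 3.87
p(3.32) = -3.55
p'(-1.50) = -8.47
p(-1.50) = 7.54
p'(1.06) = -1.92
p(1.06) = -5.76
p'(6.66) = 12.42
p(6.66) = 23.65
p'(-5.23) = -18.02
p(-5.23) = 56.94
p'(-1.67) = -8.91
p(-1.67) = 9.01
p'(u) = 2.56*u - 4.63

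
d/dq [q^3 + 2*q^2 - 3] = q*(3*q + 4)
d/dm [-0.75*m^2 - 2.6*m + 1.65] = -1.5*m - 2.6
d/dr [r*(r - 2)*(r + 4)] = 3*r^2 + 4*r - 8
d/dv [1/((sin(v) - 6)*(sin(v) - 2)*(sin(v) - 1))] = (-3*sin(v)^2 + 18*sin(v) - 20)*cos(v)/((sin(v) - 6)^2*(sin(v) - 2)^2*(sin(v) - 1)^2)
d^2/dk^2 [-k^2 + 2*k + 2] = -2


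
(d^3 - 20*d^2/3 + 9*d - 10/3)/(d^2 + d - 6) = (d^3 - 20*d^2/3 + 9*d - 10/3)/(d^2 + d - 6)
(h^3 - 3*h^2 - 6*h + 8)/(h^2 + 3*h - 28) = (h^2 + h - 2)/(h + 7)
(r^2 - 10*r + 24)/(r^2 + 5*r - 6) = (r^2 - 10*r + 24)/(r^2 + 5*r - 6)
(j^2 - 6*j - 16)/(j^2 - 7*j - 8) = (j + 2)/(j + 1)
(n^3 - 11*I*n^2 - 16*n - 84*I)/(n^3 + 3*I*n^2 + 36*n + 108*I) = (n^2 - 5*I*n + 14)/(n^2 + 9*I*n - 18)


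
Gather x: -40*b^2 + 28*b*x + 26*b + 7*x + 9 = -40*b^2 + 26*b + x*(28*b + 7) + 9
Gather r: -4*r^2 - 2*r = -4*r^2 - 2*r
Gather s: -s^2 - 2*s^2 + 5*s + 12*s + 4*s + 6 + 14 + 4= -3*s^2 + 21*s + 24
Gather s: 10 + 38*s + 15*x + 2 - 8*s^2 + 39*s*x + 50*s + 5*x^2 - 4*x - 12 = -8*s^2 + s*(39*x + 88) + 5*x^2 + 11*x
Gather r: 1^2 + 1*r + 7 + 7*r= 8*r + 8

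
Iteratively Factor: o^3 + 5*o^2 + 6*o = (o)*(o^2 + 5*o + 6) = o*(o + 2)*(o + 3)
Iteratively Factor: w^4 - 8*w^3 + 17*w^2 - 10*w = (w - 5)*(w^3 - 3*w^2 + 2*w) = (w - 5)*(w - 2)*(w^2 - w) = w*(w - 5)*(w - 2)*(w - 1)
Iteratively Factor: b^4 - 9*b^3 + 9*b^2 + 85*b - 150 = (b - 5)*(b^3 - 4*b^2 - 11*b + 30) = (b - 5)*(b + 3)*(b^2 - 7*b + 10) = (b - 5)*(b - 2)*(b + 3)*(b - 5)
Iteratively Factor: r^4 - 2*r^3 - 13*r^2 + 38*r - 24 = (r - 2)*(r^3 - 13*r + 12) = (r - 3)*(r - 2)*(r^2 + 3*r - 4) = (r - 3)*(r - 2)*(r - 1)*(r + 4)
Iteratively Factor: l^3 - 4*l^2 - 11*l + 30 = (l - 5)*(l^2 + l - 6) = (l - 5)*(l + 3)*(l - 2)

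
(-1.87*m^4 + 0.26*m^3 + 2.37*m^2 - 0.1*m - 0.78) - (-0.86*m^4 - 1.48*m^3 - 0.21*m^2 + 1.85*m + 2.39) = -1.01*m^4 + 1.74*m^3 + 2.58*m^2 - 1.95*m - 3.17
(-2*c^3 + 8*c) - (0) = -2*c^3 + 8*c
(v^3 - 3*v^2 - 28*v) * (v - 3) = v^4 - 6*v^3 - 19*v^2 + 84*v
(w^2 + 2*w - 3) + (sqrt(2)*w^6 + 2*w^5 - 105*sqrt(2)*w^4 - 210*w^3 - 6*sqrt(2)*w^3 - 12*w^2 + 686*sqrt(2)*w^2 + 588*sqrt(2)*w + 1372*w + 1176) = sqrt(2)*w^6 + 2*w^5 - 105*sqrt(2)*w^4 - 210*w^3 - 6*sqrt(2)*w^3 - 11*w^2 + 686*sqrt(2)*w^2 + 588*sqrt(2)*w + 1374*w + 1173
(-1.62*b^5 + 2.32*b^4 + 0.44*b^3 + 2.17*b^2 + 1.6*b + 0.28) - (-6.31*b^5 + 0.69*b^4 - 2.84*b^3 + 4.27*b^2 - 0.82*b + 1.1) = 4.69*b^5 + 1.63*b^4 + 3.28*b^3 - 2.1*b^2 + 2.42*b - 0.82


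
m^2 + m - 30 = (m - 5)*(m + 6)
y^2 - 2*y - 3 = (y - 3)*(y + 1)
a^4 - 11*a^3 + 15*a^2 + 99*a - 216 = (a - 8)*(a - 3)^2*(a + 3)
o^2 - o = o*(o - 1)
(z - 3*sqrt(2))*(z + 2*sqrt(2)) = z^2 - sqrt(2)*z - 12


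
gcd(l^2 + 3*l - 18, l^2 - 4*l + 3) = l - 3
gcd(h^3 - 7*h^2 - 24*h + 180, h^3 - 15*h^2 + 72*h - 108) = h^2 - 12*h + 36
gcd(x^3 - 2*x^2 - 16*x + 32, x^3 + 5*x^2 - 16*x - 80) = x^2 - 16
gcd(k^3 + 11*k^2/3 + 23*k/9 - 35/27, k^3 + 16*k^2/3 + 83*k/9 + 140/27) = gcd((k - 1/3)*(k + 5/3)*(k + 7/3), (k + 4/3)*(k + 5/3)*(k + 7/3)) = k^2 + 4*k + 35/9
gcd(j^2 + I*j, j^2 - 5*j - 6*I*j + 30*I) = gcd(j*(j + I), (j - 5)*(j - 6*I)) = 1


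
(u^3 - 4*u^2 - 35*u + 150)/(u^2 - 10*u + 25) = u + 6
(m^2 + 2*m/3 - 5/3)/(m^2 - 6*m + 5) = (m + 5/3)/(m - 5)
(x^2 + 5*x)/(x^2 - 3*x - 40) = x/(x - 8)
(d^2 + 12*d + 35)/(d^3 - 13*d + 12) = (d^2 + 12*d + 35)/(d^3 - 13*d + 12)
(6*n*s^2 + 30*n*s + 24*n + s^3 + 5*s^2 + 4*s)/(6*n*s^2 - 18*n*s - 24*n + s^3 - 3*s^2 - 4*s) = (s + 4)/(s - 4)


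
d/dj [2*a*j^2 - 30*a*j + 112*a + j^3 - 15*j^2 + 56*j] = 4*a*j - 30*a + 3*j^2 - 30*j + 56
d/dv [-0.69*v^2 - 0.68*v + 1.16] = -1.38*v - 0.68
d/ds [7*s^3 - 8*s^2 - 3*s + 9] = 21*s^2 - 16*s - 3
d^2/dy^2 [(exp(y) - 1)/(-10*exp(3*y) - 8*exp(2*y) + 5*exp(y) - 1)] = (-400*exp(6*y) + 660*exp(5*y) + 616*exp(4*y) + 246*exp(3*y) - 162*exp(2*y) - 12*exp(y) + 4)*exp(y)/(1000*exp(9*y) + 2400*exp(8*y) + 420*exp(7*y) - 1588*exp(6*y) + 270*exp(5*y) + 492*exp(4*y) - 335*exp(3*y) + 99*exp(2*y) - 15*exp(y) + 1)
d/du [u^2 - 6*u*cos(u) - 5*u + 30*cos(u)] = 6*u*sin(u) + 2*u - 30*sin(u) - 6*cos(u) - 5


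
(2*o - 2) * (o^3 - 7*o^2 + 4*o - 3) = 2*o^4 - 16*o^3 + 22*o^2 - 14*o + 6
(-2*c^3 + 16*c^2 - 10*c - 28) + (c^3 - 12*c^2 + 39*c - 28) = -c^3 + 4*c^2 + 29*c - 56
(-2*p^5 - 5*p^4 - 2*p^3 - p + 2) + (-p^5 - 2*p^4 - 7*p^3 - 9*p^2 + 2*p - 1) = -3*p^5 - 7*p^4 - 9*p^3 - 9*p^2 + p + 1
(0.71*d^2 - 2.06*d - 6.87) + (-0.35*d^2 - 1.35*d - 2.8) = 0.36*d^2 - 3.41*d - 9.67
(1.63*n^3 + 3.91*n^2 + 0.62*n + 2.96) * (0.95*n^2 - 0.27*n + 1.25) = 1.5485*n^5 + 3.2744*n^4 + 1.5708*n^3 + 7.5321*n^2 - 0.0242*n + 3.7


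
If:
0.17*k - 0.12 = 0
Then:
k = 0.71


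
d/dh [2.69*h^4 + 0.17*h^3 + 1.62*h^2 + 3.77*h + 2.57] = 10.76*h^3 + 0.51*h^2 + 3.24*h + 3.77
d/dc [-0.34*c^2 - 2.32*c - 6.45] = -0.68*c - 2.32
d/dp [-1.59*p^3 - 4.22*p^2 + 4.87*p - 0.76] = -4.77*p^2 - 8.44*p + 4.87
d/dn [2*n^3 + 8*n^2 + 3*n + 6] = 6*n^2 + 16*n + 3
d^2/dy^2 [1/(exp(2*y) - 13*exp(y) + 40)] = ((13 - 4*exp(y))*(exp(2*y) - 13*exp(y) + 40) + 2*(2*exp(y) - 13)^2*exp(y))*exp(y)/(exp(2*y) - 13*exp(y) + 40)^3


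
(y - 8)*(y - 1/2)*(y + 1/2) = y^3 - 8*y^2 - y/4 + 2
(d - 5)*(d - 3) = d^2 - 8*d + 15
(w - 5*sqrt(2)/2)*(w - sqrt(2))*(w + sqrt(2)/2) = w^3 - 3*sqrt(2)*w^2 + 3*w/2 + 5*sqrt(2)/2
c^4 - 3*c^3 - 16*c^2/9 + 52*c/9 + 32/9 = (c - 8/3)*(c - 2)*(c + 2/3)*(c + 1)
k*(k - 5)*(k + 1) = k^3 - 4*k^2 - 5*k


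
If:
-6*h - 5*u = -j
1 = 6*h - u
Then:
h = u/6 + 1/6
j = 6*u + 1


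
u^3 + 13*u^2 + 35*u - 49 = (u - 1)*(u + 7)^2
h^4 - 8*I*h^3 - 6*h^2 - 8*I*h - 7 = (h - 7*I)*(h - I)^2*(h + I)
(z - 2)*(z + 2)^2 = z^3 + 2*z^2 - 4*z - 8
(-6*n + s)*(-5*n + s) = 30*n^2 - 11*n*s + s^2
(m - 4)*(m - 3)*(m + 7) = m^3 - 37*m + 84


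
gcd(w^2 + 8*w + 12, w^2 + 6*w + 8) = w + 2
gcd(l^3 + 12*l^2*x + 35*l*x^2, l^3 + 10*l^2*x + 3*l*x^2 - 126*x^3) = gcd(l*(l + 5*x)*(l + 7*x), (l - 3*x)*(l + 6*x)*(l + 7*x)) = l + 7*x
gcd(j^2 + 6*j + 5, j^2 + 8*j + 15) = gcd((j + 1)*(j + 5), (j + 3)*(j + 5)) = j + 5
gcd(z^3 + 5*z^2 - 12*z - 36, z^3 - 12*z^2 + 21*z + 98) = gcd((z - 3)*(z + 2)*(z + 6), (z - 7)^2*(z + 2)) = z + 2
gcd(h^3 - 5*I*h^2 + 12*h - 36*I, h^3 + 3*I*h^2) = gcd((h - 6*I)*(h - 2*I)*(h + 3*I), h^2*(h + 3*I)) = h + 3*I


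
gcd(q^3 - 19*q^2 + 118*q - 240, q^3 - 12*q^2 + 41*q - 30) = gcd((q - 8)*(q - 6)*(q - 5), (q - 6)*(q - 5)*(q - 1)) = q^2 - 11*q + 30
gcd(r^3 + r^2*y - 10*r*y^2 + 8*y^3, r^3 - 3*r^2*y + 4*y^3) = -r + 2*y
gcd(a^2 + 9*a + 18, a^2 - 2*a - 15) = a + 3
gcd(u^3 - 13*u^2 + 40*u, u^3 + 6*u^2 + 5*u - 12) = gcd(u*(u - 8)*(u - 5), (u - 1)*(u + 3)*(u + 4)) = 1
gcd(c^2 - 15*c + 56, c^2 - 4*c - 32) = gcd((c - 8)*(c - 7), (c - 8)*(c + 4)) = c - 8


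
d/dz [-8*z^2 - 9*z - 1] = -16*z - 9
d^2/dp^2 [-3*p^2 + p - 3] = -6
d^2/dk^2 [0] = 0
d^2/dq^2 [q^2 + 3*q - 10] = 2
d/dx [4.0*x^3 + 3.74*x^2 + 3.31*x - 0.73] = 12.0*x^2 + 7.48*x + 3.31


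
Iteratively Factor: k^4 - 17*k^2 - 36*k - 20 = (k - 5)*(k^3 + 5*k^2 + 8*k + 4) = (k - 5)*(k + 1)*(k^2 + 4*k + 4) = (k - 5)*(k + 1)*(k + 2)*(k + 2)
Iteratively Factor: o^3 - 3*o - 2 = (o + 1)*(o^2 - o - 2) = (o - 2)*(o + 1)*(o + 1)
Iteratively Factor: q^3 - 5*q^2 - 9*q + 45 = (q - 3)*(q^2 - 2*q - 15) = (q - 5)*(q - 3)*(q + 3)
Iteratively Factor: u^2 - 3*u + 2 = (u - 1)*(u - 2)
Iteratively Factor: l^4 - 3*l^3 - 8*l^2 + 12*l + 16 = (l + 1)*(l^3 - 4*l^2 - 4*l + 16) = (l + 1)*(l + 2)*(l^2 - 6*l + 8) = (l - 2)*(l + 1)*(l + 2)*(l - 4)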